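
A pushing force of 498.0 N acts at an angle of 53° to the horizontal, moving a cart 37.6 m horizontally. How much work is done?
W = F·d·cosθ = (498.0)(37.6)cos(53°) = 11270 J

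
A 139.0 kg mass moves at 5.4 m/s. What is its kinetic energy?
KE = ½mv² = ½(139.0)(5.4)² = 2027 J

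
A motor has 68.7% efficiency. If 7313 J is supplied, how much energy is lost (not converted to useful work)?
W_lost = W_in(1 − η) = 7313·(1 − 0.687) = 2289 J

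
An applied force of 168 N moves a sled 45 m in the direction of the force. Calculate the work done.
W = F·d = (168)(45) = 7560 J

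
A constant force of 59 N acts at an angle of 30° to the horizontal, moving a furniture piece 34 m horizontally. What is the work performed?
W = F·d·cosθ = (59)(34)cos(30°) = 1737 J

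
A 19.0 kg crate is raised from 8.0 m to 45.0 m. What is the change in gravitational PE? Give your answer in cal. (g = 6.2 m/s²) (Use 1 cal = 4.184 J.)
ΔPE = mgΔh = (19.0)(6.2)(37.0) = 4358.6 J = 1042 cal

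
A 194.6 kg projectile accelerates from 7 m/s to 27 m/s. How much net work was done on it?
W = ΔKE = ½m(v₂² − v₁²) = ½(194.6)(27² − 7²) = 66164.0 J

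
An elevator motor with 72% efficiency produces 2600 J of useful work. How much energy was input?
W_in = W_out/η = 2600/0.72 = 3611 J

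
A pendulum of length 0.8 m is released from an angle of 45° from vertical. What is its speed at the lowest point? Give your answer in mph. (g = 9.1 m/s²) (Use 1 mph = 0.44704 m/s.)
h = L(1 − cosθ) = 0.8(1 − cos45°) = 0.234315 m
v = √(2gh) = √(2·9.1·0.234315) = 2.06507 m/s = 4.619 mph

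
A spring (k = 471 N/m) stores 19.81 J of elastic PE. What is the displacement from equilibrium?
x = √(2·PE/k) = √(2·19.81/471) = 0.29 m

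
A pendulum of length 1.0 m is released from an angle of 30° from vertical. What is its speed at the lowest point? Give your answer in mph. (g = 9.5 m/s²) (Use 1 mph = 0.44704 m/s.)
h = L(1 − cosθ) = 1.0(1 − cos30°) = 0.133975 m
v = √(2gh) = √(2·9.5·0.133975) = 1.59547 m/s = 3.569 mph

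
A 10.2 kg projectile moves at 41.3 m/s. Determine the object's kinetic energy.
KE = ½mv² = ½(10.2)(41.3)² = 8699 J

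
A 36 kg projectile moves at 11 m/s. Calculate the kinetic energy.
KE = ½mv² = ½(36)(11)² = 2178.0 J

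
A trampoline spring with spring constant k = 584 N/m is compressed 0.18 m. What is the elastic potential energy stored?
PE = ½kx² = ½(584)(0.18)² = 9.461 J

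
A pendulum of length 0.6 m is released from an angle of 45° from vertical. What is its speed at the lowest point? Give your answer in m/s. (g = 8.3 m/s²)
h = L(1 − cosθ) = 0.6(1 − cos45°) = 0.175736 m
v = √(2gh) = √(2·8.3·0.175736) = 1.708 m/s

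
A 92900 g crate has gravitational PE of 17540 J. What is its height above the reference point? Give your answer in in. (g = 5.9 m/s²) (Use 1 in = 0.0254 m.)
Convert to SI: m = 92.9 kg, PE = 17540.0 J
h = PE/(mg) = 17540.0/(92.9·5.9) = 32.0009 m = 1260 in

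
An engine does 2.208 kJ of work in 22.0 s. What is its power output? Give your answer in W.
Convert to SI: W = 2208.0 J, t = 22.0 s
P = W/t = 2208.0/22.0 = 100.4 W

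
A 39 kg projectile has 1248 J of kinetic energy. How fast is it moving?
v = √(2·KE/m) = √(2·1248/39) = 8.0 m/s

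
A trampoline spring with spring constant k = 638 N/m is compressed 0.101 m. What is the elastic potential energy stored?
PE = ½kx² = ½(638)(0.101)² = 3.254 J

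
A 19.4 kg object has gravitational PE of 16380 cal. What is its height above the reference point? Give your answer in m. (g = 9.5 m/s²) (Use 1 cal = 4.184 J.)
Convert to SI: m = 19.4 kg, PE = 68533.9 J
h = PE/(mg) = 68533.9/(19.4·9.5) = 371.9 m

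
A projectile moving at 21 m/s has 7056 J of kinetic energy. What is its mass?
m = 2·KE/v² = 2·7056/(21)² = 32.0 kg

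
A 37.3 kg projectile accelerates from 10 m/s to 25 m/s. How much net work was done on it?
W = ΔKE = ½m(v₂² − v₁²) = ½(37.3)(25² − 10²) = 9791.25 J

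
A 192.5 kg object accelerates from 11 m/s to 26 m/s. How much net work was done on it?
W = ΔKE = ½m(v₂² − v₁²) = ½(192.5)(26² − 11²) = 53418.75 J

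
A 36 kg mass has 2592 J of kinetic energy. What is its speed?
v = √(2·KE/m) = √(2·2592/36) = 12.0 m/s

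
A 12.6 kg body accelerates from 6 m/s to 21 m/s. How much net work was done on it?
W = ΔKE = ½m(v₂² − v₁²) = ½(12.6)(21² − 6²) = 2551.5 J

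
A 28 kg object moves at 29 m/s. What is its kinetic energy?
KE = ½mv² = ½(28)(29)² = 11774.0 J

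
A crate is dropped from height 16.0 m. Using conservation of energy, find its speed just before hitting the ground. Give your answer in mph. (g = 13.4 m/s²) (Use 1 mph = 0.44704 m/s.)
mgh = ½mv² ⇒ v = √(2gh) = √(2·13.4·16.0) = 20.7075 m/s = 46.32 mph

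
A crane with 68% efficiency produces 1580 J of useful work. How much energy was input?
W_in = W_out/η = 1580/0.68 = 2324 J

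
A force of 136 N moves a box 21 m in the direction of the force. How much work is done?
W = F·d = (136)(21) = 2856 J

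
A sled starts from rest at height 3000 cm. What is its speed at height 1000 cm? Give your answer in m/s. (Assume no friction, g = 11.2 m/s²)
Convert to SI: h₁−h₂ = 20.0 m
mgh₁ = mgh₂ + ½mv² ⇒ v = √(2g(h₁−h₂)) = √(2·11.2·20.0) = 21.17 m/s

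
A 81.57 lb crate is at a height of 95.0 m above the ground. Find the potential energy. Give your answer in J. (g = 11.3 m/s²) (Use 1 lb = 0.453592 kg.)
Convert to SI: m = 36.9995 kg, h = 95.0 m
PE = mgh = (36.9995)(11.3)(95.0) = 39720 J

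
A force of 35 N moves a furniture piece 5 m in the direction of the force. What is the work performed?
W = F·d = (35)(5) = 175.0 J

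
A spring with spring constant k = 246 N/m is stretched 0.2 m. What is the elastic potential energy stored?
PE = ½kx² = ½(246)(0.2)² = 4.92 J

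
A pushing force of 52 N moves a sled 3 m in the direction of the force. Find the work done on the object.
W = F·d = (52)(3) = 156.0 J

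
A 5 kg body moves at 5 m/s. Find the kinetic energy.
KE = ½mv² = ½(5)(5)² = 62.5 J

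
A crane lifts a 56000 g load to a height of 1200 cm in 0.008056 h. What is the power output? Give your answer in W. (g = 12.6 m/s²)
Convert to SI: m = 56.0 kg, h = 12.0 m, t = 29.0016 s
P = mgh/t = (56.0)(12.6)(12.0)/29.0016 = 292.0 W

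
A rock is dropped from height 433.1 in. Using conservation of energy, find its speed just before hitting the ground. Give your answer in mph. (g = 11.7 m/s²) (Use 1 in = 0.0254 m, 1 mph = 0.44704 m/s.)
Convert to SI: h = 11.0007 m
mgh = ½mv² ⇒ v = √(2gh) = √(2·11.7·11.0007) = 16.0442 m/s = 35.89 mph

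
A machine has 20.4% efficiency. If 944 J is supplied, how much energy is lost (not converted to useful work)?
W_lost = W_in(1 − η) = 944·(1 − 0.204) = 751.4 J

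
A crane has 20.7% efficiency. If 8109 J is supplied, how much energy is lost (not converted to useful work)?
W_lost = W_in(1 − η) = 8109·(1 − 0.207) = 6430 J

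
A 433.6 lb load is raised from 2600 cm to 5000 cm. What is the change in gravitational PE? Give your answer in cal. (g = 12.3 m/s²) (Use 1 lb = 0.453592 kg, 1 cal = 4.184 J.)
Convert to SI: m = 196.677 kg, Δh = 24.0 m
ΔPE = mgΔh = (196.677)(12.3)(24.0) = 58059.2 J = 13880 cal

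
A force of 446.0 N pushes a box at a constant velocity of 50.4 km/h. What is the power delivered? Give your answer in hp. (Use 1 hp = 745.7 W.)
Convert to SI: F = 446.0 N, v = 14.0 m/s
P = Fv = (446.0)(14.0) = 6244.0 W = 8.373 hp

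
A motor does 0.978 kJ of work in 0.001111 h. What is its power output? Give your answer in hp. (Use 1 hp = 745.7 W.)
Convert to SI: W = 978.0 J, t = 3.9996 s
P = W/t = 978.0/3.9996 = 244.524 W = 0.3279 hp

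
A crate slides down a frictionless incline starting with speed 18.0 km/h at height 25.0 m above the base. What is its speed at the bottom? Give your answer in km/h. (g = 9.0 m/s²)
Convert to SI: v₀ = 5.0 m/s, h = 25.0 m
½mv₀² + mgh = ½mv² ⇒ v = √(v₀² + 2gh) = √(5.0² + 2·9.0·25.0) = 21.7945 m/s = 78.46 km/h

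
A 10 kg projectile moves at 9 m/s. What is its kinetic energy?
KE = ½mv² = ½(10)(9)² = 405.0 J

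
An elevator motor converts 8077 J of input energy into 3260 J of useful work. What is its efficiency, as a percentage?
η = W_out/W_in = 3260/8077 = 40.36%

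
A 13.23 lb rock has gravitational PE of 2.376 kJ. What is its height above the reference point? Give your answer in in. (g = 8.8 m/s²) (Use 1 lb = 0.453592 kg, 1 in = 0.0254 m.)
Convert to SI: m = 6.00102 kg, PE = 2376.0 J
h = PE/(mg) = 2376.0/(6.00102·8.8) = 44.9923 m = 1771 in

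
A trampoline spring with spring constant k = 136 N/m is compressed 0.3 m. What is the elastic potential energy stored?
PE = ½kx² = ½(136)(0.3)² = 6.12 J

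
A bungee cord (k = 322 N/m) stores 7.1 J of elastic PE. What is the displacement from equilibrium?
x = √(2·PE/k) = √(2·7.1/322) = 0.21 m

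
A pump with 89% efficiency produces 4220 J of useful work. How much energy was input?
W_in = W_out/η = 4220/0.89 = 4742 J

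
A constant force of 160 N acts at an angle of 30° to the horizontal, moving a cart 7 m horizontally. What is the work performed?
W = F·d·cosθ = (160)(7)cos(30°) = 969.9 J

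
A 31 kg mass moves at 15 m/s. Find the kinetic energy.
KE = ½mv² = ½(31)(15)² = 3487.5 J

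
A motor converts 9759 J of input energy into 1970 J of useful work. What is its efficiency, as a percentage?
η = W_out/W_in = 1970/9759 = 20.19%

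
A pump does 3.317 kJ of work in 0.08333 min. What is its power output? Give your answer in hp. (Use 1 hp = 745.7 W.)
Convert to SI: W = 3317.0 J, t = 4.9998 s
P = W/t = 3317.0/4.9998 = 663.427 W = 0.8897 hp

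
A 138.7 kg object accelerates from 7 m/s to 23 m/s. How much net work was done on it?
W = ΔKE = ½m(v₂² − v₁²) = ½(138.7)(23² − 7²) = 33288.0 J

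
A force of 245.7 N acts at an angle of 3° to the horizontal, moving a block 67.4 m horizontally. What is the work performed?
W = F·d·cosθ = (245.7)(67.4)cos(3°) = 16540 J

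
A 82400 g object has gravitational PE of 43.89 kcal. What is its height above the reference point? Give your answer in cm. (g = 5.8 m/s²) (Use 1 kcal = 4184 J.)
Convert to SI: m = 82.4 kg, PE = 183636 J
h = PE/(mg) = 183636/(82.4·5.8) = 384.24 m = 38420 cm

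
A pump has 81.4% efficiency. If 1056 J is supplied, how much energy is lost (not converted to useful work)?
W_lost = W_in(1 − η) = 1056·(1 − 0.814) = 196.4 J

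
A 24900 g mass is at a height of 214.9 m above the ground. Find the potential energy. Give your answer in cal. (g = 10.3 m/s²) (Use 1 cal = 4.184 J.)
Convert to SI: m = 24.9 kg, h = 214.9 m
PE = mgh = (24.9)(10.3)(214.9) = 55115.4 J = 13170 cal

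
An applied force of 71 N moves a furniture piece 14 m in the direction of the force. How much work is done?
W = F·d = (71)(14) = 994.0 J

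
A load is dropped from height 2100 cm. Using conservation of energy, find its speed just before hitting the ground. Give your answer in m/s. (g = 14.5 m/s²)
Convert to SI: h = 21.0 m
mgh = ½mv² ⇒ v = √(2gh) = √(2·14.5·21.0) = 24.68 m/s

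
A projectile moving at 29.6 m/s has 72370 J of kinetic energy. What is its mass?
m = 2·KE/v² = 2·72370/(29.6)² = 165.2 kg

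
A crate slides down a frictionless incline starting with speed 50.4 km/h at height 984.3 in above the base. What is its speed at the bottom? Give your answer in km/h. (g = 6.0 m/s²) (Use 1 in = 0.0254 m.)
Convert to SI: v₀ = 14.0 m/s, h = 25.0012 m
½mv₀² + mgh = ½mv² ⇒ v = √(v₀² + 2gh) = √(14.0² + 2·6.0·25.0012) = 22.2714 m/s = 80.18 km/h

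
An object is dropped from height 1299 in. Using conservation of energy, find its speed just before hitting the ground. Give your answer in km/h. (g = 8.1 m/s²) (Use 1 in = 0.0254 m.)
Convert to SI: h = 32.9946 m
mgh = ½mv² ⇒ v = √(2gh) = √(2·8.1·32.9946) = 23.1195 m/s = 83.23 km/h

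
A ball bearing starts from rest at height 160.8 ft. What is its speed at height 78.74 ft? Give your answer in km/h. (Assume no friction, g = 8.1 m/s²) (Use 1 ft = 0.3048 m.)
Convert to SI: h₁−h₂ = 25.0119 m
mgh₁ = mgh₂ + ½mv² ⇒ v = √(2g(h₁−h₂)) = √(2·8.1·25.0119) = 20.1294 m/s = 72.47 km/h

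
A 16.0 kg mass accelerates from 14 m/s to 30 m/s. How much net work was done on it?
W = ΔKE = ½m(v₂² − v₁²) = ½(16.0)(30² − 14²) = 5632.0 J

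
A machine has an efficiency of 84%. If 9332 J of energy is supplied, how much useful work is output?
W_out = η·W_in = 0.84·9332 = 7838.88 J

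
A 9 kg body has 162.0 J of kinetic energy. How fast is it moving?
v = √(2·KE/m) = √(2·162.0/9) = 6.0 m/s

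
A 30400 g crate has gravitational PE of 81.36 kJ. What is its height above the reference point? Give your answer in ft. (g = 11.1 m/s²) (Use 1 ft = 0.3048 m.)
Convert to SI: m = 30.4 kg, PE = 81360.0 J
h = PE/(mg) = 81360.0/(30.4·11.1) = 241.11 m = 791.0 ft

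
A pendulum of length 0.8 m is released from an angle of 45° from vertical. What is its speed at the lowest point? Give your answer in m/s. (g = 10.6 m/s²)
h = L(1 − cosθ) = 0.8(1 − cos45°) = 0.234315 m
v = √(2gh) = √(2·10.6·0.234315) = 2.229 m/s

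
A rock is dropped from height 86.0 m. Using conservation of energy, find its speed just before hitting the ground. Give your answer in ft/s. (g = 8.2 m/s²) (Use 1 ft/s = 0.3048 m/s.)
mgh = ½mv² ⇒ v = √(2gh) = √(2·8.2·86.0) = 37.5553 m/s = 123.2 ft/s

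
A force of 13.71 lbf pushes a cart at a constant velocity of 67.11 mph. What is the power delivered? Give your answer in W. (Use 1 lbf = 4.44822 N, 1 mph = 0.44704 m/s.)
Convert to SI: F = 60.9851 N, v = 30.0009 m/s
P = Fv = (60.9851)(30.0009) = 1830 W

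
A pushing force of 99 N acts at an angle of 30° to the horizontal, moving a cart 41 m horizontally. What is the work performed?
W = F·d·cosθ = (99)(41)cos(30°) = 3515 J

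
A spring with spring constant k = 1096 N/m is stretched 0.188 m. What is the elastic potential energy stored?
PE = ½kx² = ½(1096)(0.188)² = 19.37 J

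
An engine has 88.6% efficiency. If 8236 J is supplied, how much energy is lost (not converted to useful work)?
W_lost = W_in(1 − η) = 8236·(1 − 0.886) = 938.9 J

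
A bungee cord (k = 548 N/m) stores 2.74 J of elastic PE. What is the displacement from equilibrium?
x = √(2·PE/k) = √(2·2.74/548) = 0.1 m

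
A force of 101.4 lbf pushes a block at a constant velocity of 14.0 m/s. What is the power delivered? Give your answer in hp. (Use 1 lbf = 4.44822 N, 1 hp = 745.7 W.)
Convert to SI: F = 451.05 N, v = 14.0 m/s
P = Fv = (451.05)(14.0) = 6314.69 W = 8.468 hp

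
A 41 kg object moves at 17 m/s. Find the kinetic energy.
KE = ½mv² = ½(41)(17)² = 5924.5 J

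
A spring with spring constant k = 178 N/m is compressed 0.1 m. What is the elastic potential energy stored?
PE = ½kx² = ½(178)(0.1)² = 0.89 J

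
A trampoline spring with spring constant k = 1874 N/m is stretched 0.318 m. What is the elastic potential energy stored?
PE = ½kx² = ½(1874)(0.318)² = 94.75 J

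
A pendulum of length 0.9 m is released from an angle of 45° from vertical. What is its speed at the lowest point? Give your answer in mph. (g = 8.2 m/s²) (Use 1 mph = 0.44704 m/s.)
h = L(1 − cosθ) = 0.9(1 − cos45°) = 0.263604 m
v = √(2gh) = √(2·8.2·0.263604) = 2.07921 m/s = 4.651 mph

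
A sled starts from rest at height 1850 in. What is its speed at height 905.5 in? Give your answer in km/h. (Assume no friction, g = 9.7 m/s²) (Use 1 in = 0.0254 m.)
Convert to SI: h₁−h₂ = 23.9903 m
mgh₁ = mgh₂ + ½mv² ⇒ v = √(2g(h₁−h₂)) = √(2·9.7·23.9903) = 21.5734 m/s = 77.66 km/h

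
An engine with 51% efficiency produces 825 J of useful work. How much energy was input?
W_in = W_out/η = 825/0.51 = 1618 J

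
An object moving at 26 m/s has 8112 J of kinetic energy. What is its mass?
m = 2·KE/v² = 2·8112/(26)² = 24.0 kg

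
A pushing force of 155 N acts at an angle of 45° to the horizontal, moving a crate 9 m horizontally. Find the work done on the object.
W = F·d·cosθ = (155)(9)cos(45°) = 986.4 J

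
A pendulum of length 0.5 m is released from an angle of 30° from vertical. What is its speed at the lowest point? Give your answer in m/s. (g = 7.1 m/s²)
h = L(1 − cosθ) = 0.5(1 − cos30°) = 0.0669873 m
v = √(2gh) = √(2·7.1·0.0669873) = 0.9753 m/s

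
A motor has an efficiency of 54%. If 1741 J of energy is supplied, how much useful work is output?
W_out = η·W_in = 0.54·1741 = 940.14 J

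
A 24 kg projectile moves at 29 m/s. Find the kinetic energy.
KE = ½mv² = ½(24)(29)² = 10092.0 J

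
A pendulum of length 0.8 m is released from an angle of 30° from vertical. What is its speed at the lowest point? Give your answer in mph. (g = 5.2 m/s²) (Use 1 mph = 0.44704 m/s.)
h = L(1 − cosθ) = 0.8(1 − cos30°) = 0.10718 m
v = √(2gh) = √(2·5.2·0.10718) = 1.05578 m/s = 2.362 mph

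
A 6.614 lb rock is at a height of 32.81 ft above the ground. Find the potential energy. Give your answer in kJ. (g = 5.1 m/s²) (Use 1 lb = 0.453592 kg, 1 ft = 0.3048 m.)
Convert to SI: m = 3.00006 kg, h = 10.0005 m
PE = mgh = (3.00006)(5.1)(10.0005) = 153.01 J = 0.153 kJ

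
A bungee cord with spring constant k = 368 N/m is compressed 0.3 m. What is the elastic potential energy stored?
PE = ½kx² = ½(368)(0.3)² = 16.56 J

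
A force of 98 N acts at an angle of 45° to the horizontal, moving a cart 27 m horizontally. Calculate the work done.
W = F·d·cosθ = (98)(27)cos(45°) = 1871 J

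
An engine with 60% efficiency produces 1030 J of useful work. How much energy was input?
W_in = W_out/η = 1030/0.6 = 1717 J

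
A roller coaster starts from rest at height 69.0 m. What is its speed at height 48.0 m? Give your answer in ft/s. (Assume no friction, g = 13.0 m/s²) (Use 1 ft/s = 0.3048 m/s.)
mgh₁ = mgh₂ + ½mv² ⇒ v = √(2g(h₁−h₂)) = √(2·13.0·21.0) = 23.3666 m/s = 76.66 ft/s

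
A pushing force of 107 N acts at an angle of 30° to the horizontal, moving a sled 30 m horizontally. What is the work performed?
W = F·d·cosθ = (107)(30)cos(30°) = 2780 J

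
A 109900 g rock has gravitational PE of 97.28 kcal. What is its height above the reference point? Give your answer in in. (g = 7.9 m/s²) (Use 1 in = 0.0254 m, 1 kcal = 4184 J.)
Convert to SI: m = 109.9 kg, PE = 407020 J
h = PE/(mg) = 407020/(109.9·7.9) = 468.803 m = 18460 in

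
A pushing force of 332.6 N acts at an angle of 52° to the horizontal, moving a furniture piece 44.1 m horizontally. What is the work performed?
W = F·d·cosθ = (332.6)(44.1)cos(52°) = 9030 J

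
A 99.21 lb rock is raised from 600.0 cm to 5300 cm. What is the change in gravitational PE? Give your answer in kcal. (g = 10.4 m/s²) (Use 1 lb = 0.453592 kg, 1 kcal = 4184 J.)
Convert to SI: m = 45.0009 kg, Δh = 47.0 m
ΔPE = mgΔh = (45.0009)(10.4)(47.0) = 21996.4 J = 5.257 kcal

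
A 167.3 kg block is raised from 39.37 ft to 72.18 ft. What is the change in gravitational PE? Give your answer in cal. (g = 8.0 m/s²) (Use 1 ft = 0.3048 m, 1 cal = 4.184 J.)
Convert to SI: m = 167.3 kg, Δh = 10.0005 m
ΔPE = mgΔh = (167.3)(8.0)(10.0005) = 13384.7 J = 3199 cal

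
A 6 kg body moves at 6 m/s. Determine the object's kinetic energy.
KE = ½mv² = ½(6)(6)² = 108.0 J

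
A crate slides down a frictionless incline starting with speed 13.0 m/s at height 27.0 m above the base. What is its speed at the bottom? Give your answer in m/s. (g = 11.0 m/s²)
½mv₀² + mgh = ½mv² ⇒ v = √(v₀² + 2gh) = √(13.0² + 2·11.0·27.0) = 27.62 m/s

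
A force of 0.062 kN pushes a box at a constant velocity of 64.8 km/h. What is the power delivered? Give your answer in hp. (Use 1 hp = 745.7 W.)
Convert to SI: F = 62.0 N, v = 18.0 m/s
P = Fv = (62.0)(18.0) = 1116.0 W = 1.497 hp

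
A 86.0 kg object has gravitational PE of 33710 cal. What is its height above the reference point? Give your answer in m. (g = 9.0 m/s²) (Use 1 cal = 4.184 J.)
Convert to SI: m = 86.0 kg, PE = 141043 J
h = PE/(mg) = 141043/(86.0·9.0) = 182.2 m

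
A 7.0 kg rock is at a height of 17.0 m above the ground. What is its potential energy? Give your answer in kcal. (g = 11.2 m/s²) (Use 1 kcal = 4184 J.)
PE = mgh = (7.0)(11.2)(17.0) = 1332.8 J = 0.3185 kcal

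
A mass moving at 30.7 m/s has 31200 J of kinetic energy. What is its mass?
m = 2·KE/v² = 2·31200/(30.7)² = 66.21 kg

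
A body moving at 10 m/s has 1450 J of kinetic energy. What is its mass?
m = 2·KE/v² = 2·1450/(10)² = 29.0 kg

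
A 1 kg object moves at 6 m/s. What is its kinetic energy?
KE = ½mv² = ½(1)(6)² = 18.0 J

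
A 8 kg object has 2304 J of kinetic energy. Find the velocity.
v = √(2·KE/m) = √(2·2304/8) = 24.0 m/s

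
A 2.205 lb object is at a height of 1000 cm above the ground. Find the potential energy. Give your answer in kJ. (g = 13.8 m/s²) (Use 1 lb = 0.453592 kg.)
Convert to SI: m = 1.00017 kg, h = 10.0 m
PE = mgh = (1.00017)(13.8)(10.0) = 138.024 J = 0.138 kJ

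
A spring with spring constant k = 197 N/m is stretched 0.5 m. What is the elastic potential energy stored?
PE = ½kx² = ½(197)(0.5)² = 24.63 J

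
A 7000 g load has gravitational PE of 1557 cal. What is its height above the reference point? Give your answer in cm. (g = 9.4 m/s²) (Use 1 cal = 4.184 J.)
Convert to SI: m = 7.0 kg, PE = 6514.49 J
h = PE/(mg) = 6514.49/(7.0·9.4) = 99.0044 m = 9900 cm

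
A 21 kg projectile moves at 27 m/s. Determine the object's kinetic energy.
KE = ½mv² = ½(21)(27)² = 7654.5 J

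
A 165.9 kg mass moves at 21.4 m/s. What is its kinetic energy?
KE = ½mv² = ½(165.9)(21.4)² = 37990 J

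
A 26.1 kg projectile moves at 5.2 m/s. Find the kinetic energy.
KE = ½mv² = ½(26.1)(5.2)² = 352.9 J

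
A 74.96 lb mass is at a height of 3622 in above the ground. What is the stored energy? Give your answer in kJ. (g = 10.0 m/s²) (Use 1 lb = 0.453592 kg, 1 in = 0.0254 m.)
Convert to SI: m = 34.0013 kg, h = 91.9988 m
PE = mgh = (34.0013)(10.0)(91.9988) = 31280.7 J = 31.28 kJ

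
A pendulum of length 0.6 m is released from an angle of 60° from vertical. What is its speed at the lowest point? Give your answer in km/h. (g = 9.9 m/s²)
h = L(1 − cosθ) = 0.6(1 − cos60°) = 0.3 m
v = √(2gh) = √(2·9.9·0.3) = 2.43721 m/s = 8.774 km/h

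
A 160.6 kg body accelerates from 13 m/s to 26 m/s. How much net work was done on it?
W = ΔKE = ½m(v₂² − v₁²) = ½(160.6)(26² − 13²) = 40712.1 J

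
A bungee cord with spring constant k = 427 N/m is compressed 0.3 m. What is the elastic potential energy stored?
PE = ½kx² = ½(427)(0.3)² = 19.22 J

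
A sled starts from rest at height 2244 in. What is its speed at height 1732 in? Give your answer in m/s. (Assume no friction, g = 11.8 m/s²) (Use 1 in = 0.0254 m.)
Convert to SI: h₁−h₂ = 13.0048 m
mgh₁ = mgh₂ + ½mv² ⇒ v = √(2g(h₁−h₂)) = √(2·11.8·13.0048) = 17.52 m/s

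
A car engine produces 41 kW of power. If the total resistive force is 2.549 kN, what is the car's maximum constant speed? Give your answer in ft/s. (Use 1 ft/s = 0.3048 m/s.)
Convert to SI: F = 2549.0 N
P = Fv ⇒ v = P/F = 41000 W/2549.0 N = 16.0847 m/s = 52.77 ft/s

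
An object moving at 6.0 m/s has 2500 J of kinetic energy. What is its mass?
m = 2·KE/v² = 2·2500/(6.0)² = 138.9 kg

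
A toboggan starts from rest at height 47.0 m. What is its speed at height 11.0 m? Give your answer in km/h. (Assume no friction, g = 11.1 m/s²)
mgh₁ = mgh₂ + ½mv² ⇒ v = √(2g(h₁−h₂)) = √(2·11.1·36.0) = 28.2701 m/s = 101.8 km/h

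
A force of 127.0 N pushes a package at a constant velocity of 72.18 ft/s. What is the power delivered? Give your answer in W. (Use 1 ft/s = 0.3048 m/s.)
Convert to SI: F = 127.0 N, v = 22.0005 m/s
P = Fv = (127.0)(22.0005) = 2794 W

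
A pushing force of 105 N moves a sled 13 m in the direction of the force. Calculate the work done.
W = F·d = (105)(13) = 1365 J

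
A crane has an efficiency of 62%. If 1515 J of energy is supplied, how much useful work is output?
W_out = η·W_in = 0.62·1515 = 939.3 J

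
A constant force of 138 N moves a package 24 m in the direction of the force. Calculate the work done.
W = F·d = (138)(24) = 3312 J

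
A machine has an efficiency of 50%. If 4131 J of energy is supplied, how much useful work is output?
W_out = η·W_in = 0.5·4131 = 2065.5 J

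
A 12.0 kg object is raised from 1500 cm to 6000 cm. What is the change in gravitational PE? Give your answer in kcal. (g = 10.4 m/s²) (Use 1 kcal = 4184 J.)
Convert to SI: m = 12.0 kg, Δh = 45.0 m
ΔPE = mgΔh = (12.0)(10.4)(45.0) = 5616.0 J = 1.342 kcal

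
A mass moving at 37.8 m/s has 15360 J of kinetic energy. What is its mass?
m = 2·KE/v² = 2·15360/(37.8)² = 21.5 kg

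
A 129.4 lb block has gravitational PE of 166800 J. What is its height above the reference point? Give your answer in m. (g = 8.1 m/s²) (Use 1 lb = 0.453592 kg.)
Convert to SI: m = 58.6948 kg, PE = 166800 J
h = PE/(mg) = 166800/(58.6948·8.1) = 350.8 m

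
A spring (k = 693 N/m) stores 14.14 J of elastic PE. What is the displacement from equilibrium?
x = √(2·PE/k) = √(2·14.14/693) = 0.202 m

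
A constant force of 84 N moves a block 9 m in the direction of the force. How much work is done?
W = F·d = (84)(9) = 756.0 J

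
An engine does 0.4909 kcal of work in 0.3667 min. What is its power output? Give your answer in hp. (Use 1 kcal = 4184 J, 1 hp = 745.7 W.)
Convert to SI: W = 2053.93 J, t = 22.002 s
P = W/t = 2053.93/22.002 = 93.3518 W = 0.1252 hp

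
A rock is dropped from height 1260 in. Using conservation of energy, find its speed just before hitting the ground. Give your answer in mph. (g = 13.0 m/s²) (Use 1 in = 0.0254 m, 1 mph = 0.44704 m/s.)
Convert to SI: h = 32.004 m
mgh = ½mv² ⇒ v = √(2gh) = √(2·13.0·32.004) = 28.8462 m/s = 64.53 mph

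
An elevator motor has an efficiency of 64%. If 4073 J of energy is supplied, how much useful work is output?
W_out = η·W_in = 0.64·4073 = 2606.72 J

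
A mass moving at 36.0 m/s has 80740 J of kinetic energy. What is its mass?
m = 2·KE/v² = 2·80740/(36.0)² = 124.6 kg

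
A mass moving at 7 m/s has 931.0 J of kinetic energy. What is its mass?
m = 2·KE/v² = 2·931.0/(7)² = 38.0 kg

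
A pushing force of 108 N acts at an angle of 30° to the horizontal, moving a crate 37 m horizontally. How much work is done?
W = F·d·cosθ = (108)(37)cos(30°) = 3461 J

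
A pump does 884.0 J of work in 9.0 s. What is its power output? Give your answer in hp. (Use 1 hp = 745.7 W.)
P = W/t = 884.0/9.0 = 98.2222 W = 0.1317 hp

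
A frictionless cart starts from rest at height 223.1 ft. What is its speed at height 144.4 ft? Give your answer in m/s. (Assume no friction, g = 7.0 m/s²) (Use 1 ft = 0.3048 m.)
Convert to SI: h₁−h₂ = 23.9878 m
mgh₁ = mgh₂ + ½mv² ⇒ v = √(2g(h₁−h₂)) = √(2·7.0·23.9878) = 18.33 m/s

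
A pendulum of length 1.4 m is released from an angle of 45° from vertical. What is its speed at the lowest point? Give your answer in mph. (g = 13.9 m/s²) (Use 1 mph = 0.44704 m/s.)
h = L(1 − cosθ) = 1.4(1 − cos45°) = 0.410051 m
v = √(2gh) = √(2·13.9·0.410051) = 3.3763 m/s = 7.553 mph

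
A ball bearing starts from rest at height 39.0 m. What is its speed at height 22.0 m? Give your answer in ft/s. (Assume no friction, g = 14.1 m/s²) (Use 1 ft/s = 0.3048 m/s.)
mgh₁ = mgh₂ + ½mv² ⇒ v = √(2g(h₁−h₂)) = √(2·14.1·17.0) = 21.8952 m/s = 71.83 ft/s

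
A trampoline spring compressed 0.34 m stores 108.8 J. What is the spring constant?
k = 2·PE/x² = 2·108.8/(0.34)² = 1882 N/m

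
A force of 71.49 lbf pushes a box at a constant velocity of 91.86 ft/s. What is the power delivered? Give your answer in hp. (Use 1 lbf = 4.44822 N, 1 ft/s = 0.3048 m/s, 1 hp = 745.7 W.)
Convert to SI: F = 318.003 N, v = 27.9989 m/s
P = Fv = (318.003)(27.9989) = 8903.75 W = 11.94 hp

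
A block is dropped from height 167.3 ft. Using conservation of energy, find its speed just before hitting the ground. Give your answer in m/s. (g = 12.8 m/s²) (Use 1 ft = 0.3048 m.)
Convert to SI: h = 50.993 m
mgh = ½mv² ⇒ v = √(2gh) = √(2·12.8·50.993) = 36.13 m/s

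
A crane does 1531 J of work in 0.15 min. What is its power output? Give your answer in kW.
Convert to SI: W = 1531.0 J, t = 9.0 s
P = W/t = 1531.0/9.0 = 170.111 W = 0.1701 kW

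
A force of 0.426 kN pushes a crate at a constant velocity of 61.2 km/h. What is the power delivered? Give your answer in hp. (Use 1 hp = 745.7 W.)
Convert to SI: F = 426.0 N, v = 17.0 m/s
P = Fv = (426.0)(17.0) = 7242.0 W = 9.712 hp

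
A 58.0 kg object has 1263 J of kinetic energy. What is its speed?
v = √(2·KE/m) = √(2·1263/58.0) = 6.599 m/s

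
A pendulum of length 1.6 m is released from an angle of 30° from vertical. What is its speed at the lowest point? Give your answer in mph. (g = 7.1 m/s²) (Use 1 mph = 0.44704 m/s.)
h = L(1 − cosθ) = 1.6(1 − cos30°) = 0.214359 m
v = √(2gh) = √(2·7.1·0.214359) = 1.74468 m/s = 3.903 mph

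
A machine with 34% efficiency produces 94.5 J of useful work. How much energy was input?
W_in = W_out/η = 94.5/0.34 = 277.9 J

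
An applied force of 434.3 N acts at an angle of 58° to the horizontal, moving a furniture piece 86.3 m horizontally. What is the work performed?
W = F·d·cosθ = (434.3)(86.3)cos(58°) = 19860 J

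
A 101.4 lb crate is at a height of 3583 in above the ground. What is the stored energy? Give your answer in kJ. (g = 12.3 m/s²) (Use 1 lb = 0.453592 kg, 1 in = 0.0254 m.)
Convert to SI: m = 45.9942 kg, h = 91.0082 m
PE = mgh = (45.9942)(12.3)(91.0082) = 51486.0 J = 51.49 kJ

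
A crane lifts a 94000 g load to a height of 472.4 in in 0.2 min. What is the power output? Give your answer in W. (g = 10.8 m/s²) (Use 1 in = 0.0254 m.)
Convert to SI: m = 94.0 kg, h = 11.999 m, t = 12.0 s
P = mgh/t = (94.0)(10.8)(11.999)/12.0 = 1015 W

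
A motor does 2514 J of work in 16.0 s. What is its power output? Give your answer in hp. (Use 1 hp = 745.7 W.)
P = W/t = 2514.0/16.0 = 157.125 W = 0.2107 hp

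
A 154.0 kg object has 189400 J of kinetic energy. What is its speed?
v = √(2·KE/m) = √(2·189400/154.0) = 49.6 m/s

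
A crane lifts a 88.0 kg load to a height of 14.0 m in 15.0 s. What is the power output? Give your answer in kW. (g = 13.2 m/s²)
P = mgh/t = (88.0)(13.2)(14.0)/15.0 = 1084.16 W = 1.084 kW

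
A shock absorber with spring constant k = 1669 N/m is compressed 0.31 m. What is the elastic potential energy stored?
PE = ½kx² = ½(1669)(0.31)² = 80.2 J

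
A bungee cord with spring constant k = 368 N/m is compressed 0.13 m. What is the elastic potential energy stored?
PE = ½kx² = ½(368)(0.13)² = 3.11 J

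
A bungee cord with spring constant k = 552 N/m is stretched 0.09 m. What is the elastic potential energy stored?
PE = ½kx² = ½(552)(0.09)² = 2.236 J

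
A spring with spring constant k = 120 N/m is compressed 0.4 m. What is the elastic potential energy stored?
PE = ½kx² = ½(120)(0.4)² = 9.6 J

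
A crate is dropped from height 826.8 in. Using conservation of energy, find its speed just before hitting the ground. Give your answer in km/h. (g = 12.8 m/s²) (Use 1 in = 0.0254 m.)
Convert to SI: h = 21.0007 m
mgh = ½mv² ⇒ v = √(2gh) = √(2·12.8·21.0007) = 23.1866 m/s = 83.47 km/h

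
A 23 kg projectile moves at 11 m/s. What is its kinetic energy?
KE = ½mv² = ½(23)(11)² = 1391.5 J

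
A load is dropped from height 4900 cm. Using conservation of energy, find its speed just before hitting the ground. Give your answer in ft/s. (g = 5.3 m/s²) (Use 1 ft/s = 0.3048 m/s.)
Convert to SI: h = 49.0 m
mgh = ½mv² ⇒ v = √(2gh) = √(2·5.3·49.0) = 22.7903 m/s = 74.77 ft/s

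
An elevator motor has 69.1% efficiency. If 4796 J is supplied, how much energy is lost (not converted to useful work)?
W_lost = W_in(1 − η) = 4796·(1 − 0.691) = 1482 J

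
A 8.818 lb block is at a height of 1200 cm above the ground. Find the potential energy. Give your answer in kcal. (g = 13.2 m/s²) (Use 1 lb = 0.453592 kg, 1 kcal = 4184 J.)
Convert to SI: m = 3.99977 kg, h = 12.0 m
PE = mgh = (3.99977)(13.2)(12.0) = 633.564 J = 0.1514 kcal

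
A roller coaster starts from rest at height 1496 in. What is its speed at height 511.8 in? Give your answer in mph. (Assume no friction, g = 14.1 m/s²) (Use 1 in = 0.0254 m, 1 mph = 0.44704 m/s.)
Convert to SI: h₁−h₂ = 24.9987 m
mgh₁ = mgh₂ + ½mv² ⇒ v = √(2g(h₁−h₂)) = √(2·14.1·24.9987) = 26.5511 m/s = 59.39 mph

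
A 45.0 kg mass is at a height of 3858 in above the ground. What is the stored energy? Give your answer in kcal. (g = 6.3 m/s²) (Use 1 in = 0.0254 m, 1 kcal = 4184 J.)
Convert to SI: m = 45.0 kg, h = 97.9932 m
PE = mgh = (45.0)(6.3)(97.9932) = 27781.1 J = 6.64 kcal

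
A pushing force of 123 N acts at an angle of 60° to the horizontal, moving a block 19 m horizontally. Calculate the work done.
W = F·d·cosθ = (123)(19)cos(60°) = 1169 J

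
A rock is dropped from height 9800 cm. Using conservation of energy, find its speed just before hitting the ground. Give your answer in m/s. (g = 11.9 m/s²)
Convert to SI: h = 98.0 m
mgh = ½mv² ⇒ v = √(2gh) = √(2·11.9·98.0) = 48.29 m/s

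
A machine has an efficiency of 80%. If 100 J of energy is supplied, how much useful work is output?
W_out = η·W_in = 0.8·100 = 80.0 J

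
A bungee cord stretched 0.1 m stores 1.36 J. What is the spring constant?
k = 2·PE/x² = 2·1.36/(0.1)² = 272.0 N/m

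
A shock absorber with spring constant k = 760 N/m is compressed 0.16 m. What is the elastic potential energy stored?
PE = ½kx² = ½(760)(0.16)² = 9.728 J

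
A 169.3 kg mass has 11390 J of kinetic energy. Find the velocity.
v = √(2·KE/m) = √(2·11390/169.3) = 11.6 m/s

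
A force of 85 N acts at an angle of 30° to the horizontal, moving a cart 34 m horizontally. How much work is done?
W = F·d·cosθ = (85)(34)cos(30°) = 2503 J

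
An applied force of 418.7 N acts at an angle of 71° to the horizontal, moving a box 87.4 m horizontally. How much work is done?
W = F·d·cosθ = (418.7)(87.4)cos(71°) = 11910 J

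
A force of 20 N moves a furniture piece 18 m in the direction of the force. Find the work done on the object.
W = F·d = (20)(18) = 360.0 J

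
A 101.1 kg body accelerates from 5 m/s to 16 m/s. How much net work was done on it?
W = ΔKE = ½m(v₂² − v₁²) = ½(101.1)(16² − 5²) = 11677.05 J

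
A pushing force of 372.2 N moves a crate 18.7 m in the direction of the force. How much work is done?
W = F·d = (372.2)(18.7) = 6960 J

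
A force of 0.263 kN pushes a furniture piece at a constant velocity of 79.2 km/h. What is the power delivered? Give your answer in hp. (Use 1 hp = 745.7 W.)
Convert to SI: F = 263.0 N, v = 22.0 m/s
P = Fv = (263.0)(22.0) = 5786.0 W = 7.759 hp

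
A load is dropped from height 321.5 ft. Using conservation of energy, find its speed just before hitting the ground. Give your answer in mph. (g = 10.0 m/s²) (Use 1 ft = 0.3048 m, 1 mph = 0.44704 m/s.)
Convert to SI: h = 97.9932 m
mgh = ½mv² ⇒ v = √(2gh) = √(2·10.0·97.9932) = 44.2704 m/s = 99.03 mph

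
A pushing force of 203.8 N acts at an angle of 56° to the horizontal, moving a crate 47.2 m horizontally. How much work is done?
W = F·d·cosθ = (203.8)(47.2)cos(56°) = 5379 J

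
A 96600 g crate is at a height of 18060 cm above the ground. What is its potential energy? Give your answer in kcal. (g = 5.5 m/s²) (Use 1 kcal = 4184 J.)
Convert to SI: m = 96.6 kg, h = 180.6 m
PE = mgh = (96.6)(5.5)(180.6) = 95952.8 J = 22.93 kcal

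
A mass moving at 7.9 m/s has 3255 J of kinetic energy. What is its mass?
m = 2·KE/v² = 2·3255/(7.9)² = 104.3 kg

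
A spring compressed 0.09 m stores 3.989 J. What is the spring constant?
k = 2·PE/x² = 2·3.989/(0.09)² = 984.9 N/m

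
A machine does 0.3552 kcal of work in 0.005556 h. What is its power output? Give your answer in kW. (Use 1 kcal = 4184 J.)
Convert to SI: W = 1486.16 J, t = 20.0016 s
P = W/t = 1486.16/20.0016 = 74.3019 W = 0.0743 kW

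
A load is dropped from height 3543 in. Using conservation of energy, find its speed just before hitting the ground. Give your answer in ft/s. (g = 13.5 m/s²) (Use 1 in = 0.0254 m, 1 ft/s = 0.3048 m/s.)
Convert to SI: h = 89.9922 m
mgh = ½mv² ⇒ v = √(2gh) = √(2·13.5·89.9922) = 49.2929 m/s = 161.7 ft/s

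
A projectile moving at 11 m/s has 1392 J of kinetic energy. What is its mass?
m = 2·KE/v² = 2·1392/(11)² = 23.01 kg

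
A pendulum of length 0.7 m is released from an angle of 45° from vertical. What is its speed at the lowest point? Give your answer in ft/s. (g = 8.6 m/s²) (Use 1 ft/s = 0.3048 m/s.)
h = L(1 − cosθ) = 0.7(1 − cos45°) = 0.205025 m
v = √(2gh) = √(2·8.6·0.205025) = 1.87788 m/s = 6.161 ft/s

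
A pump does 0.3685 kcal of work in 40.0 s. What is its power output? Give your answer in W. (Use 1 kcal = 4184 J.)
Convert to SI: W = 1541.8 J, t = 40.0 s
P = W/t = 1541.8/40.0 = 38.55 W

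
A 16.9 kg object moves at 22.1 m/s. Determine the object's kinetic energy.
KE = ½mv² = ½(16.9)(22.1)² = 4127 J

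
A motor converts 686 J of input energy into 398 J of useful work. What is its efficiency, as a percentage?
η = W_out/W_in = 398/686 = 58.02%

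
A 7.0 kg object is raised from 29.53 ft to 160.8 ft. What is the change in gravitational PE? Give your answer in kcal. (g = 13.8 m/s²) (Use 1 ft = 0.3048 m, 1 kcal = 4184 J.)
Convert to SI: m = 7.0 kg, Δh = 40.0111 m
ΔPE = mgΔh = (7.0)(13.8)(40.0111) = 3865.07 J = 0.9238 kcal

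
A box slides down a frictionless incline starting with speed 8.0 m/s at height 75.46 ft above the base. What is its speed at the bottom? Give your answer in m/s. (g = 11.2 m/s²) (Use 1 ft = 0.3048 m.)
Convert to SI: v₀ = 8.0 m/s, h = 23.0002 m
½mv₀² + mgh = ½mv² ⇒ v = √(v₀² + 2gh) = √(8.0² + 2·11.2·23.0002) = 24.07 m/s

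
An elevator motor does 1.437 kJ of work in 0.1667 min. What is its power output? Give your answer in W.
Convert to SI: W = 1437.0 J, t = 10.002 s
P = W/t = 1437.0/10.002 = 143.7 W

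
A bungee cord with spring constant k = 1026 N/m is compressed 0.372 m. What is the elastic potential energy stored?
PE = ½kx² = ½(1026)(0.372)² = 70.99 J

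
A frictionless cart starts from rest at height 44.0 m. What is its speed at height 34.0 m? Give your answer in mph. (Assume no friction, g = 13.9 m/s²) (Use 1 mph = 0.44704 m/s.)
mgh₁ = mgh₂ + ½mv² ⇒ v = √(2g(h₁−h₂)) = √(2·13.9·10.0) = 16.6733 m/s = 37.3 mph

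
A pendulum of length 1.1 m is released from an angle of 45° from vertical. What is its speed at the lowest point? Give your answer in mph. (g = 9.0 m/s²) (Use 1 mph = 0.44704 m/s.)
h = L(1 − cosθ) = 1.1(1 − cos45°) = 0.322183 m
v = √(2gh) = √(2·9.0·0.322183) = 2.40817 m/s = 5.387 mph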